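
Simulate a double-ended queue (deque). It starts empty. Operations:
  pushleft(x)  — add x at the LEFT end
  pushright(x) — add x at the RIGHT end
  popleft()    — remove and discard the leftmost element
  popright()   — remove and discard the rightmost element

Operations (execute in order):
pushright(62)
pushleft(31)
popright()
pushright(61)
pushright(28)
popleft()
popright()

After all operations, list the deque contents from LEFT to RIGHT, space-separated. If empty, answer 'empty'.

pushright(62): [62]
pushleft(31): [31, 62]
popright(): [31]
pushright(61): [31, 61]
pushright(28): [31, 61, 28]
popleft(): [61, 28]
popright(): [61]

Answer: 61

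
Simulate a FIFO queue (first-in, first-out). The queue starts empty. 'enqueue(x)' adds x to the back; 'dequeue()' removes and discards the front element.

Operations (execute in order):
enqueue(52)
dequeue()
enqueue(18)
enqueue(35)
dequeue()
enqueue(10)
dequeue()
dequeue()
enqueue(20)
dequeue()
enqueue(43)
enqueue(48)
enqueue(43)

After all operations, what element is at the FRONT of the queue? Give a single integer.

enqueue(52): queue = [52]
dequeue(): queue = []
enqueue(18): queue = [18]
enqueue(35): queue = [18, 35]
dequeue(): queue = [35]
enqueue(10): queue = [35, 10]
dequeue(): queue = [10]
dequeue(): queue = []
enqueue(20): queue = [20]
dequeue(): queue = []
enqueue(43): queue = [43]
enqueue(48): queue = [43, 48]
enqueue(43): queue = [43, 48, 43]

Answer: 43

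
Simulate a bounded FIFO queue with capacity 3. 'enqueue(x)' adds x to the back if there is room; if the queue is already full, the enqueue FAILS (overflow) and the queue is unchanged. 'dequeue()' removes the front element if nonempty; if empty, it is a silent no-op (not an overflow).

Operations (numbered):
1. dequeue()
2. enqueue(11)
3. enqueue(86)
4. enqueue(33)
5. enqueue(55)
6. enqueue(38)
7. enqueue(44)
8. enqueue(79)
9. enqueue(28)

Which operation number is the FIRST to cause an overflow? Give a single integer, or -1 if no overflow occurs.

1. dequeue(): empty, no-op, size=0
2. enqueue(11): size=1
3. enqueue(86): size=2
4. enqueue(33): size=3
5. enqueue(55): size=3=cap → OVERFLOW (fail)
6. enqueue(38): size=3=cap → OVERFLOW (fail)
7. enqueue(44): size=3=cap → OVERFLOW (fail)
8. enqueue(79): size=3=cap → OVERFLOW (fail)
9. enqueue(28): size=3=cap → OVERFLOW (fail)

Answer: 5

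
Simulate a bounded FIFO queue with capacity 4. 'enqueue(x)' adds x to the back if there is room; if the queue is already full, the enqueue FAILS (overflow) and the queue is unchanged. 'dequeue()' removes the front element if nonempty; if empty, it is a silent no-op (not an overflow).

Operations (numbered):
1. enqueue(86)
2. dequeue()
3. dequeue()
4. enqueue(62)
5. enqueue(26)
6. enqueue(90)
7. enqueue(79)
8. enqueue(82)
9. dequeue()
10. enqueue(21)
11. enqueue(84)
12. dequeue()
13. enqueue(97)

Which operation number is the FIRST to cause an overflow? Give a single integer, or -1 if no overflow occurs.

Answer: 8

Derivation:
1. enqueue(86): size=1
2. dequeue(): size=0
3. dequeue(): empty, no-op, size=0
4. enqueue(62): size=1
5. enqueue(26): size=2
6. enqueue(90): size=3
7. enqueue(79): size=4
8. enqueue(82): size=4=cap → OVERFLOW (fail)
9. dequeue(): size=3
10. enqueue(21): size=4
11. enqueue(84): size=4=cap → OVERFLOW (fail)
12. dequeue(): size=3
13. enqueue(97): size=4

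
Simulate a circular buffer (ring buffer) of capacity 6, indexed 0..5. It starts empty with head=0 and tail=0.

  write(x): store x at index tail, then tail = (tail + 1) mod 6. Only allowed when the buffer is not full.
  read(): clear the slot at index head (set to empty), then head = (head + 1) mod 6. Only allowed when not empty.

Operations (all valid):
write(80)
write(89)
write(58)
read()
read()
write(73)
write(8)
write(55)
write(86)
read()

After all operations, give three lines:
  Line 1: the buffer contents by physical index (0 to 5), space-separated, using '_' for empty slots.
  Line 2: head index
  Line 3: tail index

write(80): buf=[80 _ _ _ _ _], head=0, tail=1, size=1
write(89): buf=[80 89 _ _ _ _], head=0, tail=2, size=2
write(58): buf=[80 89 58 _ _ _], head=0, tail=3, size=3
read(): buf=[_ 89 58 _ _ _], head=1, tail=3, size=2
read(): buf=[_ _ 58 _ _ _], head=2, tail=3, size=1
write(73): buf=[_ _ 58 73 _ _], head=2, tail=4, size=2
write(8): buf=[_ _ 58 73 8 _], head=2, tail=5, size=3
write(55): buf=[_ _ 58 73 8 55], head=2, tail=0, size=4
write(86): buf=[86 _ 58 73 8 55], head=2, tail=1, size=5
read(): buf=[86 _ _ 73 8 55], head=3, tail=1, size=4

Answer: 86 _ _ 73 8 55
3
1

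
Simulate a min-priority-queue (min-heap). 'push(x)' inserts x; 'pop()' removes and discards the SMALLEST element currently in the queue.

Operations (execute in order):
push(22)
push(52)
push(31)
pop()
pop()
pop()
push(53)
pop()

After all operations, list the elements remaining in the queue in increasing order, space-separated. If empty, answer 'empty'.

Answer: empty

Derivation:
push(22): heap contents = [22]
push(52): heap contents = [22, 52]
push(31): heap contents = [22, 31, 52]
pop() → 22: heap contents = [31, 52]
pop() → 31: heap contents = [52]
pop() → 52: heap contents = []
push(53): heap contents = [53]
pop() → 53: heap contents = []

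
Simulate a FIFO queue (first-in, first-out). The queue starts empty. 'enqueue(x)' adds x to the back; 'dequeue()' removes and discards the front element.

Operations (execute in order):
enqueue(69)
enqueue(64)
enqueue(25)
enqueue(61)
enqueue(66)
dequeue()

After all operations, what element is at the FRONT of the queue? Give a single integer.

Answer: 64

Derivation:
enqueue(69): queue = [69]
enqueue(64): queue = [69, 64]
enqueue(25): queue = [69, 64, 25]
enqueue(61): queue = [69, 64, 25, 61]
enqueue(66): queue = [69, 64, 25, 61, 66]
dequeue(): queue = [64, 25, 61, 66]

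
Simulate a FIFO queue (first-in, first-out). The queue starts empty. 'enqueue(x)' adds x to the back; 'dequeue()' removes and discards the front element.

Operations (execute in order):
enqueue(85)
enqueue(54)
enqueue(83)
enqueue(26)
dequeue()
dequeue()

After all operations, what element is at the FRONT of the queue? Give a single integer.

enqueue(85): queue = [85]
enqueue(54): queue = [85, 54]
enqueue(83): queue = [85, 54, 83]
enqueue(26): queue = [85, 54, 83, 26]
dequeue(): queue = [54, 83, 26]
dequeue(): queue = [83, 26]

Answer: 83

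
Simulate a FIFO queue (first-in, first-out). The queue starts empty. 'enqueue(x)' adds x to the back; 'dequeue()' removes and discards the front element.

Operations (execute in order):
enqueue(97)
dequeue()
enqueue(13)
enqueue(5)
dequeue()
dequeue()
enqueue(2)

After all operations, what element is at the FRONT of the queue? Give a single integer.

Answer: 2

Derivation:
enqueue(97): queue = [97]
dequeue(): queue = []
enqueue(13): queue = [13]
enqueue(5): queue = [13, 5]
dequeue(): queue = [5]
dequeue(): queue = []
enqueue(2): queue = [2]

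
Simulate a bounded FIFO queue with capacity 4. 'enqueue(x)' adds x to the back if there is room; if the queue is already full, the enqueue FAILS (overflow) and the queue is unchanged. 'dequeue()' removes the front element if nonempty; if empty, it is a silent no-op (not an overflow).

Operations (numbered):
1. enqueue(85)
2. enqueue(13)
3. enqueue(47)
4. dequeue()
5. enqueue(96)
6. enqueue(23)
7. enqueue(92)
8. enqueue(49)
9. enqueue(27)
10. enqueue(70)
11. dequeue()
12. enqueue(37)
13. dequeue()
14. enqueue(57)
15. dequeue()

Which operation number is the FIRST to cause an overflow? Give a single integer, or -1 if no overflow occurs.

Answer: 7

Derivation:
1. enqueue(85): size=1
2. enqueue(13): size=2
3. enqueue(47): size=3
4. dequeue(): size=2
5. enqueue(96): size=3
6. enqueue(23): size=4
7. enqueue(92): size=4=cap → OVERFLOW (fail)
8. enqueue(49): size=4=cap → OVERFLOW (fail)
9. enqueue(27): size=4=cap → OVERFLOW (fail)
10. enqueue(70): size=4=cap → OVERFLOW (fail)
11. dequeue(): size=3
12. enqueue(37): size=4
13. dequeue(): size=3
14. enqueue(57): size=4
15. dequeue(): size=3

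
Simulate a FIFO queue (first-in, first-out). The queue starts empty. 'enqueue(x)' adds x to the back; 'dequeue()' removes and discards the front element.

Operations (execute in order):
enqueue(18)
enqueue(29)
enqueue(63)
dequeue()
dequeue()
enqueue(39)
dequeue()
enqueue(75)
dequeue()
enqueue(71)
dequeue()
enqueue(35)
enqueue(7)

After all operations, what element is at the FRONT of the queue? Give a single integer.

enqueue(18): queue = [18]
enqueue(29): queue = [18, 29]
enqueue(63): queue = [18, 29, 63]
dequeue(): queue = [29, 63]
dequeue(): queue = [63]
enqueue(39): queue = [63, 39]
dequeue(): queue = [39]
enqueue(75): queue = [39, 75]
dequeue(): queue = [75]
enqueue(71): queue = [75, 71]
dequeue(): queue = [71]
enqueue(35): queue = [71, 35]
enqueue(7): queue = [71, 35, 7]

Answer: 71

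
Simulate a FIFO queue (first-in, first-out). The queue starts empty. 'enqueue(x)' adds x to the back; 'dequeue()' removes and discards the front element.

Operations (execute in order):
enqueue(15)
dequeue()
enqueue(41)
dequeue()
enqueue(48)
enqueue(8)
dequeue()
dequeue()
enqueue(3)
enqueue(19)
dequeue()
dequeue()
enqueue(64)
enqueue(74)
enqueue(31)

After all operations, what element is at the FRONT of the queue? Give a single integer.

Answer: 64

Derivation:
enqueue(15): queue = [15]
dequeue(): queue = []
enqueue(41): queue = [41]
dequeue(): queue = []
enqueue(48): queue = [48]
enqueue(8): queue = [48, 8]
dequeue(): queue = [8]
dequeue(): queue = []
enqueue(3): queue = [3]
enqueue(19): queue = [3, 19]
dequeue(): queue = [19]
dequeue(): queue = []
enqueue(64): queue = [64]
enqueue(74): queue = [64, 74]
enqueue(31): queue = [64, 74, 31]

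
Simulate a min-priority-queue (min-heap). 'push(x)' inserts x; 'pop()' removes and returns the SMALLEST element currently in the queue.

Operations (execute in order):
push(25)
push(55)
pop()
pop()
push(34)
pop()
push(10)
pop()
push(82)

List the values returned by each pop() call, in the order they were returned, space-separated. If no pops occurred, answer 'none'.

push(25): heap contents = [25]
push(55): heap contents = [25, 55]
pop() → 25: heap contents = [55]
pop() → 55: heap contents = []
push(34): heap contents = [34]
pop() → 34: heap contents = []
push(10): heap contents = [10]
pop() → 10: heap contents = []
push(82): heap contents = [82]

Answer: 25 55 34 10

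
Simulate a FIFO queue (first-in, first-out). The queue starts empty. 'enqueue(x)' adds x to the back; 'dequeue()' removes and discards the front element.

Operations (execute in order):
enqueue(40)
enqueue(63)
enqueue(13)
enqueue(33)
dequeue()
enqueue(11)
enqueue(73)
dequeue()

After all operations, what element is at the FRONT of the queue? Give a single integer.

Answer: 13

Derivation:
enqueue(40): queue = [40]
enqueue(63): queue = [40, 63]
enqueue(13): queue = [40, 63, 13]
enqueue(33): queue = [40, 63, 13, 33]
dequeue(): queue = [63, 13, 33]
enqueue(11): queue = [63, 13, 33, 11]
enqueue(73): queue = [63, 13, 33, 11, 73]
dequeue(): queue = [13, 33, 11, 73]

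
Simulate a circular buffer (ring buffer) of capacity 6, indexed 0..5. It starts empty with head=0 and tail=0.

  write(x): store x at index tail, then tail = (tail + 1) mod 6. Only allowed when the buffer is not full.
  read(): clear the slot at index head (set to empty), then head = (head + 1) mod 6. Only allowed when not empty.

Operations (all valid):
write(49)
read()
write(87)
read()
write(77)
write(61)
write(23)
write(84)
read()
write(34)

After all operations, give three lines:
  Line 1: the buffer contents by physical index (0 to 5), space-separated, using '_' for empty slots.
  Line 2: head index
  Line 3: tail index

write(49): buf=[49 _ _ _ _ _], head=0, tail=1, size=1
read(): buf=[_ _ _ _ _ _], head=1, tail=1, size=0
write(87): buf=[_ 87 _ _ _ _], head=1, tail=2, size=1
read(): buf=[_ _ _ _ _ _], head=2, tail=2, size=0
write(77): buf=[_ _ 77 _ _ _], head=2, tail=3, size=1
write(61): buf=[_ _ 77 61 _ _], head=2, tail=4, size=2
write(23): buf=[_ _ 77 61 23 _], head=2, tail=5, size=3
write(84): buf=[_ _ 77 61 23 84], head=2, tail=0, size=4
read(): buf=[_ _ _ 61 23 84], head=3, tail=0, size=3
write(34): buf=[34 _ _ 61 23 84], head=3, tail=1, size=4

Answer: 34 _ _ 61 23 84
3
1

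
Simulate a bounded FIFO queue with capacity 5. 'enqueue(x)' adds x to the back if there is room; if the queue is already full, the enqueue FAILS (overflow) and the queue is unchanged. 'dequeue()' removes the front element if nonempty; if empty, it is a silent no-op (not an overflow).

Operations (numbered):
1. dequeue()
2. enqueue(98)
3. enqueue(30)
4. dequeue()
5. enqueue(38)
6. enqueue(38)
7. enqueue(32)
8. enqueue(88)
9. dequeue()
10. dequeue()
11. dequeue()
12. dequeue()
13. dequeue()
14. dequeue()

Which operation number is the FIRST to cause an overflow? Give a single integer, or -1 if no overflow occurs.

1. dequeue(): empty, no-op, size=0
2. enqueue(98): size=1
3. enqueue(30): size=2
4. dequeue(): size=1
5. enqueue(38): size=2
6. enqueue(38): size=3
7. enqueue(32): size=4
8. enqueue(88): size=5
9. dequeue(): size=4
10. dequeue(): size=3
11. dequeue(): size=2
12. dequeue(): size=1
13. dequeue(): size=0
14. dequeue(): empty, no-op, size=0

Answer: -1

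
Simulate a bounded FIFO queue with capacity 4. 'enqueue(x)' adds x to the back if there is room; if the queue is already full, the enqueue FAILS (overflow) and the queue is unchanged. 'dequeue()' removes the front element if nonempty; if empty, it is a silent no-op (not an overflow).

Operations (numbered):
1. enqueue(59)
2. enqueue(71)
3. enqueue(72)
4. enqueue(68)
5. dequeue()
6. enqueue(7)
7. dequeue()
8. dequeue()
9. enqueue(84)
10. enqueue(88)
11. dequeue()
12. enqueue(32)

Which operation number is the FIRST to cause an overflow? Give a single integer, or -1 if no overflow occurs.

Answer: -1

Derivation:
1. enqueue(59): size=1
2. enqueue(71): size=2
3. enqueue(72): size=3
4. enqueue(68): size=4
5. dequeue(): size=3
6. enqueue(7): size=4
7. dequeue(): size=3
8. dequeue(): size=2
9. enqueue(84): size=3
10. enqueue(88): size=4
11. dequeue(): size=3
12. enqueue(32): size=4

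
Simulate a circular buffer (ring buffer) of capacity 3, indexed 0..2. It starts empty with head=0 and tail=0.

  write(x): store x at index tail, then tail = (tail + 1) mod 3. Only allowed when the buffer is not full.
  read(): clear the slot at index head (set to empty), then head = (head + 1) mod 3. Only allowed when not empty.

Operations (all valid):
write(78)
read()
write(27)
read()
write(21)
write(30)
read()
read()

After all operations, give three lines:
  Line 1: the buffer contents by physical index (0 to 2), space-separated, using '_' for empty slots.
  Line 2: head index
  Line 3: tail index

write(78): buf=[78 _ _], head=0, tail=1, size=1
read(): buf=[_ _ _], head=1, tail=1, size=0
write(27): buf=[_ 27 _], head=1, tail=2, size=1
read(): buf=[_ _ _], head=2, tail=2, size=0
write(21): buf=[_ _ 21], head=2, tail=0, size=1
write(30): buf=[30 _ 21], head=2, tail=1, size=2
read(): buf=[30 _ _], head=0, tail=1, size=1
read(): buf=[_ _ _], head=1, tail=1, size=0

Answer: _ _ _
1
1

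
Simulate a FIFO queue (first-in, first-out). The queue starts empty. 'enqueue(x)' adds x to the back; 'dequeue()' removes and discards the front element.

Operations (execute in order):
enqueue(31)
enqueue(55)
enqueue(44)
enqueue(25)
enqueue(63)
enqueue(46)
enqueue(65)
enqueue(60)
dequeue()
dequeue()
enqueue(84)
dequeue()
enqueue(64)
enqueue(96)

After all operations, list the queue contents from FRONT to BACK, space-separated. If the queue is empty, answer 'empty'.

Answer: 25 63 46 65 60 84 64 96

Derivation:
enqueue(31): [31]
enqueue(55): [31, 55]
enqueue(44): [31, 55, 44]
enqueue(25): [31, 55, 44, 25]
enqueue(63): [31, 55, 44, 25, 63]
enqueue(46): [31, 55, 44, 25, 63, 46]
enqueue(65): [31, 55, 44, 25, 63, 46, 65]
enqueue(60): [31, 55, 44, 25, 63, 46, 65, 60]
dequeue(): [55, 44, 25, 63, 46, 65, 60]
dequeue(): [44, 25, 63, 46, 65, 60]
enqueue(84): [44, 25, 63, 46, 65, 60, 84]
dequeue(): [25, 63, 46, 65, 60, 84]
enqueue(64): [25, 63, 46, 65, 60, 84, 64]
enqueue(96): [25, 63, 46, 65, 60, 84, 64, 96]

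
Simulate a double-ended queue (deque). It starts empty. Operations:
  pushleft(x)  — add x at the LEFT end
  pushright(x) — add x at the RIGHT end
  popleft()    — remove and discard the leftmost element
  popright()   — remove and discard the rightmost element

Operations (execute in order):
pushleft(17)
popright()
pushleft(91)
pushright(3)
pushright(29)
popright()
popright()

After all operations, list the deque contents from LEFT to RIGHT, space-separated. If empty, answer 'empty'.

pushleft(17): [17]
popright(): []
pushleft(91): [91]
pushright(3): [91, 3]
pushright(29): [91, 3, 29]
popright(): [91, 3]
popright(): [91]

Answer: 91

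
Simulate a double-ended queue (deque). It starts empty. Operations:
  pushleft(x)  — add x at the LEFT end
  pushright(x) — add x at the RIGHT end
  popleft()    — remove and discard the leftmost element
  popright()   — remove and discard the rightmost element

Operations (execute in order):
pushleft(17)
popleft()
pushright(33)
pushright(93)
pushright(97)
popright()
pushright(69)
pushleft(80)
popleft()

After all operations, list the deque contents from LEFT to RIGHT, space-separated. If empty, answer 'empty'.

Answer: 33 93 69

Derivation:
pushleft(17): [17]
popleft(): []
pushright(33): [33]
pushright(93): [33, 93]
pushright(97): [33, 93, 97]
popright(): [33, 93]
pushright(69): [33, 93, 69]
pushleft(80): [80, 33, 93, 69]
popleft(): [33, 93, 69]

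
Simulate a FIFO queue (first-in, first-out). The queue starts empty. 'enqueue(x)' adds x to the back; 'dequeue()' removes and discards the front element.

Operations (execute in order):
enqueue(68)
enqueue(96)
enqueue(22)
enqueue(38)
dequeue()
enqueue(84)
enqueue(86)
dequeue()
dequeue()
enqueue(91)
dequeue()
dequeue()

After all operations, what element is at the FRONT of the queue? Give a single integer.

enqueue(68): queue = [68]
enqueue(96): queue = [68, 96]
enqueue(22): queue = [68, 96, 22]
enqueue(38): queue = [68, 96, 22, 38]
dequeue(): queue = [96, 22, 38]
enqueue(84): queue = [96, 22, 38, 84]
enqueue(86): queue = [96, 22, 38, 84, 86]
dequeue(): queue = [22, 38, 84, 86]
dequeue(): queue = [38, 84, 86]
enqueue(91): queue = [38, 84, 86, 91]
dequeue(): queue = [84, 86, 91]
dequeue(): queue = [86, 91]

Answer: 86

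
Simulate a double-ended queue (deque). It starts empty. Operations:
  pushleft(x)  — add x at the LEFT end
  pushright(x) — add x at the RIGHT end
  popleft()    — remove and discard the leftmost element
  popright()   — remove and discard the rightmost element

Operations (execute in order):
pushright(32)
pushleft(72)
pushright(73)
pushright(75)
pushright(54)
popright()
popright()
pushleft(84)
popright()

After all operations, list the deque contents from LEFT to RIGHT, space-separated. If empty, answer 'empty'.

pushright(32): [32]
pushleft(72): [72, 32]
pushright(73): [72, 32, 73]
pushright(75): [72, 32, 73, 75]
pushright(54): [72, 32, 73, 75, 54]
popright(): [72, 32, 73, 75]
popright(): [72, 32, 73]
pushleft(84): [84, 72, 32, 73]
popright(): [84, 72, 32]

Answer: 84 72 32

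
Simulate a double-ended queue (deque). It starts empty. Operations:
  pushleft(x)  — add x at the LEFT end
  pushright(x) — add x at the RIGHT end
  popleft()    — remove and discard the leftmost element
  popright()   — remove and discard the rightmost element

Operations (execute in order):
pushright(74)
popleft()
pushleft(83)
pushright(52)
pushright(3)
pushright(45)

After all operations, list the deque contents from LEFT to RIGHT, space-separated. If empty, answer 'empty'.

Answer: 83 52 3 45

Derivation:
pushright(74): [74]
popleft(): []
pushleft(83): [83]
pushright(52): [83, 52]
pushright(3): [83, 52, 3]
pushright(45): [83, 52, 3, 45]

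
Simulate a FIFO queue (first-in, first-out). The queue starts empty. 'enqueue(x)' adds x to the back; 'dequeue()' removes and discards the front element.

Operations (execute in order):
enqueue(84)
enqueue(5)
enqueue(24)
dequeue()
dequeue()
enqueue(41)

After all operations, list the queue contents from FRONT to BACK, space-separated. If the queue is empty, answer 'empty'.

enqueue(84): [84]
enqueue(5): [84, 5]
enqueue(24): [84, 5, 24]
dequeue(): [5, 24]
dequeue(): [24]
enqueue(41): [24, 41]

Answer: 24 41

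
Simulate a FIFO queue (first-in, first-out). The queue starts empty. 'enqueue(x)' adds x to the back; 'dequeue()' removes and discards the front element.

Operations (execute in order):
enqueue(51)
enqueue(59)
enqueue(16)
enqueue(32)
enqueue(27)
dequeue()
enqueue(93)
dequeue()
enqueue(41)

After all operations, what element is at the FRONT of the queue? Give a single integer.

Answer: 16

Derivation:
enqueue(51): queue = [51]
enqueue(59): queue = [51, 59]
enqueue(16): queue = [51, 59, 16]
enqueue(32): queue = [51, 59, 16, 32]
enqueue(27): queue = [51, 59, 16, 32, 27]
dequeue(): queue = [59, 16, 32, 27]
enqueue(93): queue = [59, 16, 32, 27, 93]
dequeue(): queue = [16, 32, 27, 93]
enqueue(41): queue = [16, 32, 27, 93, 41]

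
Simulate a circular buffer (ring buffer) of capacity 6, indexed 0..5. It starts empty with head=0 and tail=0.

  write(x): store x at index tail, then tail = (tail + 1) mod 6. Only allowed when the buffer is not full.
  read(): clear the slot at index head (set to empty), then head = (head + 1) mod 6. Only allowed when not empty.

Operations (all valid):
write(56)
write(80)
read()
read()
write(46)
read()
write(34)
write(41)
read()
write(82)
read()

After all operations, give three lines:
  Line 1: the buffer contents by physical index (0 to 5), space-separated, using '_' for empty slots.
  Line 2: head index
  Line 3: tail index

write(56): buf=[56 _ _ _ _ _], head=0, tail=1, size=1
write(80): buf=[56 80 _ _ _ _], head=0, tail=2, size=2
read(): buf=[_ 80 _ _ _ _], head=1, tail=2, size=1
read(): buf=[_ _ _ _ _ _], head=2, tail=2, size=0
write(46): buf=[_ _ 46 _ _ _], head=2, tail=3, size=1
read(): buf=[_ _ _ _ _ _], head=3, tail=3, size=0
write(34): buf=[_ _ _ 34 _ _], head=3, tail=4, size=1
write(41): buf=[_ _ _ 34 41 _], head=3, tail=5, size=2
read(): buf=[_ _ _ _ 41 _], head=4, tail=5, size=1
write(82): buf=[_ _ _ _ 41 82], head=4, tail=0, size=2
read(): buf=[_ _ _ _ _ 82], head=5, tail=0, size=1

Answer: _ _ _ _ _ 82
5
0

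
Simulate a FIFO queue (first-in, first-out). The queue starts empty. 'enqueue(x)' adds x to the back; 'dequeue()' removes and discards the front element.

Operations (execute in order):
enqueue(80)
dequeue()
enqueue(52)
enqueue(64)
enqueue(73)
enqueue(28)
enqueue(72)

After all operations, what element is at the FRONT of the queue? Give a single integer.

enqueue(80): queue = [80]
dequeue(): queue = []
enqueue(52): queue = [52]
enqueue(64): queue = [52, 64]
enqueue(73): queue = [52, 64, 73]
enqueue(28): queue = [52, 64, 73, 28]
enqueue(72): queue = [52, 64, 73, 28, 72]

Answer: 52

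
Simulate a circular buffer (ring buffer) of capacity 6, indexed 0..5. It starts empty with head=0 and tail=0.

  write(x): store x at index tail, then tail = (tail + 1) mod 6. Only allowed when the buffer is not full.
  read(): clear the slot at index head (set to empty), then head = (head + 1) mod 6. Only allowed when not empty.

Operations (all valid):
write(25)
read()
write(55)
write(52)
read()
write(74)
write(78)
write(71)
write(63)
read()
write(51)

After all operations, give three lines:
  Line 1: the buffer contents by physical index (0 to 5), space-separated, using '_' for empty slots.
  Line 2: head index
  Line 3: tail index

write(25): buf=[25 _ _ _ _ _], head=0, tail=1, size=1
read(): buf=[_ _ _ _ _ _], head=1, tail=1, size=0
write(55): buf=[_ 55 _ _ _ _], head=1, tail=2, size=1
write(52): buf=[_ 55 52 _ _ _], head=1, tail=3, size=2
read(): buf=[_ _ 52 _ _ _], head=2, tail=3, size=1
write(74): buf=[_ _ 52 74 _ _], head=2, tail=4, size=2
write(78): buf=[_ _ 52 74 78 _], head=2, tail=5, size=3
write(71): buf=[_ _ 52 74 78 71], head=2, tail=0, size=4
write(63): buf=[63 _ 52 74 78 71], head=2, tail=1, size=5
read(): buf=[63 _ _ 74 78 71], head=3, tail=1, size=4
write(51): buf=[63 51 _ 74 78 71], head=3, tail=2, size=5

Answer: 63 51 _ 74 78 71
3
2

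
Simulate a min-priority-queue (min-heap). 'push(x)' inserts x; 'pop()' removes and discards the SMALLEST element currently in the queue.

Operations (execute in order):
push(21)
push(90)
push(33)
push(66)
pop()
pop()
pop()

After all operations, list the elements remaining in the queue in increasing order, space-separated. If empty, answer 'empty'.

push(21): heap contents = [21]
push(90): heap contents = [21, 90]
push(33): heap contents = [21, 33, 90]
push(66): heap contents = [21, 33, 66, 90]
pop() → 21: heap contents = [33, 66, 90]
pop() → 33: heap contents = [66, 90]
pop() → 66: heap contents = [90]

Answer: 90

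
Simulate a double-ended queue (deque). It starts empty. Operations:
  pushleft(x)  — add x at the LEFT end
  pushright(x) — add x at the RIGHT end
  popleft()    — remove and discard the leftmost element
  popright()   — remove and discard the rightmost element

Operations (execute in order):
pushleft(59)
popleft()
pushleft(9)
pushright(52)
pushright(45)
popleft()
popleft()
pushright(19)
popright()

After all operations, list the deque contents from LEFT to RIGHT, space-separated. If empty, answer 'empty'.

Answer: 45

Derivation:
pushleft(59): [59]
popleft(): []
pushleft(9): [9]
pushright(52): [9, 52]
pushright(45): [9, 52, 45]
popleft(): [52, 45]
popleft(): [45]
pushright(19): [45, 19]
popright(): [45]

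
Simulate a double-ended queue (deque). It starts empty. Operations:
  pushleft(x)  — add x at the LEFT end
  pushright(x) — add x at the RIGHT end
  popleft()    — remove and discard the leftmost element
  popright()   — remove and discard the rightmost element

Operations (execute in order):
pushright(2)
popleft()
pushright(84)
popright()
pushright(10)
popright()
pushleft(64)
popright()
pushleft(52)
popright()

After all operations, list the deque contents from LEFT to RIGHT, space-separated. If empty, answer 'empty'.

Answer: empty

Derivation:
pushright(2): [2]
popleft(): []
pushright(84): [84]
popright(): []
pushright(10): [10]
popright(): []
pushleft(64): [64]
popright(): []
pushleft(52): [52]
popright(): []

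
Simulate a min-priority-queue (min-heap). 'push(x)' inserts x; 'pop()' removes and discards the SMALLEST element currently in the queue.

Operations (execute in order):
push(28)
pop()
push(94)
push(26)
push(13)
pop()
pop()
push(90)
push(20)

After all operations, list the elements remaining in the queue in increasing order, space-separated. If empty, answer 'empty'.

push(28): heap contents = [28]
pop() → 28: heap contents = []
push(94): heap contents = [94]
push(26): heap contents = [26, 94]
push(13): heap contents = [13, 26, 94]
pop() → 13: heap contents = [26, 94]
pop() → 26: heap contents = [94]
push(90): heap contents = [90, 94]
push(20): heap contents = [20, 90, 94]

Answer: 20 90 94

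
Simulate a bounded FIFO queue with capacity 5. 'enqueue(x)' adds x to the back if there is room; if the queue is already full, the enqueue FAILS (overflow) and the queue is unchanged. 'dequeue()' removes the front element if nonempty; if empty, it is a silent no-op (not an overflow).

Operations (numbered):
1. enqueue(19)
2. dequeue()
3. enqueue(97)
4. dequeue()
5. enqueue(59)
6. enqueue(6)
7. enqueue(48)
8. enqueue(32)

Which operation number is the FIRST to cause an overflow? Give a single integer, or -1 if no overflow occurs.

1. enqueue(19): size=1
2. dequeue(): size=0
3. enqueue(97): size=1
4. dequeue(): size=0
5. enqueue(59): size=1
6. enqueue(6): size=2
7. enqueue(48): size=3
8. enqueue(32): size=4

Answer: -1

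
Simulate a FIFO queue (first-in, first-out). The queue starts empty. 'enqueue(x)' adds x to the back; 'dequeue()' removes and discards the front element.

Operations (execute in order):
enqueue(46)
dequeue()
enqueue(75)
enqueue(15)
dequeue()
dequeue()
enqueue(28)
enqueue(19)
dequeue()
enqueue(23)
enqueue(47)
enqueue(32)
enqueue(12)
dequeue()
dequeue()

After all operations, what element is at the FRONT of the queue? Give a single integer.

enqueue(46): queue = [46]
dequeue(): queue = []
enqueue(75): queue = [75]
enqueue(15): queue = [75, 15]
dequeue(): queue = [15]
dequeue(): queue = []
enqueue(28): queue = [28]
enqueue(19): queue = [28, 19]
dequeue(): queue = [19]
enqueue(23): queue = [19, 23]
enqueue(47): queue = [19, 23, 47]
enqueue(32): queue = [19, 23, 47, 32]
enqueue(12): queue = [19, 23, 47, 32, 12]
dequeue(): queue = [23, 47, 32, 12]
dequeue(): queue = [47, 32, 12]

Answer: 47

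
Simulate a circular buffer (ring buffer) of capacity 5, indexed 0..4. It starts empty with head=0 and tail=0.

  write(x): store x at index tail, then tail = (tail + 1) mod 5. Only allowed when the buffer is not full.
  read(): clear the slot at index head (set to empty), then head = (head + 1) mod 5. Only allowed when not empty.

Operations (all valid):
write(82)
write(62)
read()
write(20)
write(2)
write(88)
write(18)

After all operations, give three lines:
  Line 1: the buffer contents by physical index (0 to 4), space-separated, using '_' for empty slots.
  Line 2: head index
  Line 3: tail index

write(82): buf=[82 _ _ _ _], head=0, tail=1, size=1
write(62): buf=[82 62 _ _ _], head=0, tail=2, size=2
read(): buf=[_ 62 _ _ _], head=1, tail=2, size=1
write(20): buf=[_ 62 20 _ _], head=1, tail=3, size=2
write(2): buf=[_ 62 20 2 _], head=1, tail=4, size=3
write(88): buf=[_ 62 20 2 88], head=1, tail=0, size=4
write(18): buf=[18 62 20 2 88], head=1, tail=1, size=5

Answer: 18 62 20 2 88
1
1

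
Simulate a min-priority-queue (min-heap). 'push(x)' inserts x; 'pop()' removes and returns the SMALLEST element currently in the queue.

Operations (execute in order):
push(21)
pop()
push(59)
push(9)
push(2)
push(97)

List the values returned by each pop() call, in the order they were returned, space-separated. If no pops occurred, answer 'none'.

push(21): heap contents = [21]
pop() → 21: heap contents = []
push(59): heap contents = [59]
push(9): heap contents = [9, 59]
push(2): heap contents = [2, 9, 59]
push(97): heap contents = [2, 9, 59, 97]

Answer: 21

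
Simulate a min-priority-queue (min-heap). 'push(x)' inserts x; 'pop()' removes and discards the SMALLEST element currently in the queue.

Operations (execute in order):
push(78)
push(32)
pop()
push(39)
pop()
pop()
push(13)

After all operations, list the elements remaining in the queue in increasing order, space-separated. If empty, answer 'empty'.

Answer: 13

Derivation:
push(78): heap contents = [78]
push(32): heap contents = [32, 78]
pop() → 32: heap contents = [78]
push(39): heap contents = [39, 78]
pop() → 39: heap contents = [78]
pop() → 78: heap contents = []
push(13): heap contents = [13]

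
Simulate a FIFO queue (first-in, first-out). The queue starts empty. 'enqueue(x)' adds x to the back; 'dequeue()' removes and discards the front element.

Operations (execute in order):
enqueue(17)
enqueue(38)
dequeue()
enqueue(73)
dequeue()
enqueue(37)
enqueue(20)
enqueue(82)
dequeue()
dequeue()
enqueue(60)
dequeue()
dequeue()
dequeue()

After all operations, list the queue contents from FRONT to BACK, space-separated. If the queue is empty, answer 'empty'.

Answer: empty

Derivation:
enqueue(17): [17]
enqueue(38): [17, 38]
dequeue(): [38]
enqueue(73): [38, 73]
dequeue(): [73]
enqueue(37): [73, 37]
enqueue(20): [73, 37, 20]
enqueue(82): [73, 37, 20, 82]
dequeue(): [37, 20, 82]
dequeue(): [20, 82]
enqueue(60): [20, 82, 60]
dequeue(): [82, 60]
dequeue(): [60]
dequeue(): []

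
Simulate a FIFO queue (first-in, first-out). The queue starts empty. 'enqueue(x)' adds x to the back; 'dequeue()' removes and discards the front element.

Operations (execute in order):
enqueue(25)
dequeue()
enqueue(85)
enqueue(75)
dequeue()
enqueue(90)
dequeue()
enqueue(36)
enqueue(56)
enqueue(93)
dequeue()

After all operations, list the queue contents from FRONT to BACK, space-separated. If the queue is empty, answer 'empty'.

enqueue(25): [25]
dequeue(): []
enqueue(85): [85]
enqueue(75): [85, 75]
dequeue(): [75]
enqueue(90): [75, 90]
dequeue(): [90]
enqueue(36): [90, 36]
enqueue(56): [90, 36, 56]
enqueue(93): [90, 36, 56, 93]
dequeue(): [36, 56, 93]

Answer: 36 56 93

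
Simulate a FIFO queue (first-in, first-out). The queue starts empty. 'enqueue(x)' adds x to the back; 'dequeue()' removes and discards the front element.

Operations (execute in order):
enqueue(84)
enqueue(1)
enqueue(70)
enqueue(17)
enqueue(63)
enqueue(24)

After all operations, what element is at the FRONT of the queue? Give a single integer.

enqueue(84): queue = [84]
enqueue(1): queue = [84, 1]
enqueue(70): queue = [84, 1, 70]
enqueue(17): queue = [84, 1, 70, 17]
enqueue(63): queue = [84, 1, 70, 17, 63]
enqueue(24): queue = [84, 1, 70, 17, 63, 24]

Answer: 84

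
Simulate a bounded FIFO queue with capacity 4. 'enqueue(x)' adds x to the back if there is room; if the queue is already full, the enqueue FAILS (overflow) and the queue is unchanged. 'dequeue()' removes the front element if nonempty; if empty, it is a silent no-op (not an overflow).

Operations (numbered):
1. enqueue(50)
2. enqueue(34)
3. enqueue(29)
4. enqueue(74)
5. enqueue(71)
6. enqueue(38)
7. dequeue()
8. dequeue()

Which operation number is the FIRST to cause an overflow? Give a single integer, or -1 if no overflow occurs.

Answer: 5

Derivation:
1. enqueue(50): size=1
2. enqueue(34): size=2
3. enqueue(29): size=3
4. enqueue(74): size=4
5. enqueue(71): size=4=cap → OVERFLOW (fail)
6. enqueue(38): size=4=cap → OVERFLOW (fail)
7. dequeue(): size=3
8. dequeue(): size=2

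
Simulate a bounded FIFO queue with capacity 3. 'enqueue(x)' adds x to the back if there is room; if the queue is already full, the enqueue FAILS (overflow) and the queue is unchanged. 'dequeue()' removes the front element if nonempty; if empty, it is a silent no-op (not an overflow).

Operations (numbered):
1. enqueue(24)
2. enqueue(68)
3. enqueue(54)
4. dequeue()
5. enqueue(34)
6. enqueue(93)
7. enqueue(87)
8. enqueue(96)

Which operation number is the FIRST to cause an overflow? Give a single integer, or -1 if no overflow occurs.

1. enqueue(24): size=1
2. enqueue(68): size=2
3. enqueue(54): size=3
4. dequeue(): size=2
5. enqueue(34): size=3
6. enqueue(93): size=3=cap → OVERFLOW (fail)
7. enqueue(87): size=3=cap → OVERFLOW (fail)
8. enqueue(96): size=3=cap → OVERFLOW (fail)

Answer: 6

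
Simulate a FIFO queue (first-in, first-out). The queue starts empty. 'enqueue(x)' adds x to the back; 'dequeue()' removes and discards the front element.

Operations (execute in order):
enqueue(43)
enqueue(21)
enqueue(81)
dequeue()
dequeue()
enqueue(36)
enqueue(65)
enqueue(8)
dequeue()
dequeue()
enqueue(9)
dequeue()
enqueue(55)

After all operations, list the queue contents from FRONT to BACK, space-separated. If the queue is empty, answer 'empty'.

enqueue(43): [43]
enqueue(21): [43, 21]
enqueue(81): [43, 21, 81]
dequeue(): [21, 81]
dequeue(): [81]
enqueue(36): [81, 36]
enqueue(65): [81, 36, 65]
enqueue(8): [81, 36, 65, 8]
dequeue(): [36, 65, 8]
dequeue(): [65, 8]
enqueue(9): [65, 8, 9]
dequeue(): [8, 9]
enqueue(55): [8, 9, 55]

Answer: 8 9 55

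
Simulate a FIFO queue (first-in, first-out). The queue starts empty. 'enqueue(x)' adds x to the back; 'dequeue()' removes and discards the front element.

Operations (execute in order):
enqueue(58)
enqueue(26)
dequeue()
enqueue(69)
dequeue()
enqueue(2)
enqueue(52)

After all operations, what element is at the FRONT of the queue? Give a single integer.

enqueue(58): queue = [58]
enqueue(26): queue = [58, 26]
dequeue(): queue = [26]
enqueue(69): queue = [26, 69]
dequeue(): queue = [69]
enqueue(2): queue = [69, 2]
enqueue(52): queue = [69, 2, 52]

Answer: 69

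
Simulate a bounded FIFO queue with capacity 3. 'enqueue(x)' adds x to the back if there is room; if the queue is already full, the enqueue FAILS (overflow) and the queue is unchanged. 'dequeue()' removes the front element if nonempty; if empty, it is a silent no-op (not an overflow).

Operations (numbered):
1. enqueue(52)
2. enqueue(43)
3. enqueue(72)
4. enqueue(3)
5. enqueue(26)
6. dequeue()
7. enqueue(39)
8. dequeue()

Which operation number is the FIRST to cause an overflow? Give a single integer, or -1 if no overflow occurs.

1. enqueue(52): size=1
2. enqueue(43): size=2
3. enqueue(72): size=3
4. enqueue(3): size=3=cap → OVERFLOW (fail)
5. enqueue(26): size=3=cap → OVERFLOW (fail)
6. dequeue(): size=2
7. enqueue(39): size=3
8. dequeue(): size=2

Answer: 4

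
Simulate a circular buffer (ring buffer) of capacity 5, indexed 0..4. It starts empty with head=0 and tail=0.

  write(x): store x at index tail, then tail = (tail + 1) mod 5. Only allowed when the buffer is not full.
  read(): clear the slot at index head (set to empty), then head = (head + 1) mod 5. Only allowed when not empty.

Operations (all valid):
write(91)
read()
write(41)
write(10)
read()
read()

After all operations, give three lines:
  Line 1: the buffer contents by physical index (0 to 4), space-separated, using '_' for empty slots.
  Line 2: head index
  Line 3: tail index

Answer: _ _ _ _ _
3
3

Derivation:
write(91): buf=[91 _ _ _ _], head=0, tail=1, size=1
read(): buf=[_ _ _ _ _], head=1, tail=1, size=0
write(41): buf=[_ 41 _ _ _], head=1, tail=2, size=1
write(10): buf=[_ 41 10 _ _], head=1, tail=3, size=2
read(): buf=[_ _ 10 _ _], head=2, tail=3, size=1
read(): buf=[_ _ _ _ _], head=3, tail=3, size=0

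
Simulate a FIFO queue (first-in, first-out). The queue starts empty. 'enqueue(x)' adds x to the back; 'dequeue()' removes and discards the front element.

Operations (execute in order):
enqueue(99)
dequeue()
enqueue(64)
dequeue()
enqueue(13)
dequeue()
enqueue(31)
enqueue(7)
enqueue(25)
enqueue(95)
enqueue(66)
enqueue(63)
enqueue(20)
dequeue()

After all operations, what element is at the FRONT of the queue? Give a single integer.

Answer: 7

Derivation:
enqueue(99): queue = [99]
dequeue(): queue = []
enqueue(64): queue = [64]
dequeue(): queue = []
enqueue(13): queue = [13]
dequeue(): queue = []
enqueue(31): queue = [31]
enqueue(7): queue = [31, 7]
enqueue(25): queue = [31, 7, 25]
enqueue(95): queue = [31, 7, 25, 95]
enqueue(66): queue = [31, 7, 25, 95, 66]
enqueue(63): queue = [31, 7, 25, 95, 66, 63]
enqueue(20): queue = [31, 7, 25, 95, 66, 63, 20]
dequeue(): queue = [7, 25, 95, 66, 63, 20]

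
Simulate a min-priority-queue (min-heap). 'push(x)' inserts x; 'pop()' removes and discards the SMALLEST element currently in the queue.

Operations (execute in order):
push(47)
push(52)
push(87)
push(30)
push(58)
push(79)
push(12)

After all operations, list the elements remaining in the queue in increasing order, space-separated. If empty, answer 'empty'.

Answer: 12 30 47 52 58 79 87

Derivation:
push(47): heap contents = [47]
push(52): heap contents = [47, 52]
push(87): heap contents = [47, 52, 87]
push(30): heap contents = [30, 47, 52, 87]
push(58): heap contents = [30, 47, 52, 58, 87]
push(79): heap contents = [30, 47, 52, 58, 79, 87]
push(12): heap contents = [12, 30, 47, 52, 58, 79, 87]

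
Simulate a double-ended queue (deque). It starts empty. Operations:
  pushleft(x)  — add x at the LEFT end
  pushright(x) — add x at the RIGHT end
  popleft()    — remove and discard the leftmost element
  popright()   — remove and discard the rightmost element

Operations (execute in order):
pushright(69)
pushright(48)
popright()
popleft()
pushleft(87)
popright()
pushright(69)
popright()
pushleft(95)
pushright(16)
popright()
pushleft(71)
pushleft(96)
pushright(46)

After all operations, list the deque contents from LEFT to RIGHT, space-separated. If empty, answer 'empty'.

pushright(69): [69]
pushright(48): [69, 48]
popright(): [69]
popleft(): []
pushleft(87): [87]
popright(): []
pushright(69): [69]
popright(): []
pushleft(95): [95]
pushright(16): [95, 16]
popright(): [95]
pushleft(71): [71, 95]
pushleft(96): [96, 71, 95]
pushright(46): [96, 71, 95, 46]

Answer: 96 71 95 46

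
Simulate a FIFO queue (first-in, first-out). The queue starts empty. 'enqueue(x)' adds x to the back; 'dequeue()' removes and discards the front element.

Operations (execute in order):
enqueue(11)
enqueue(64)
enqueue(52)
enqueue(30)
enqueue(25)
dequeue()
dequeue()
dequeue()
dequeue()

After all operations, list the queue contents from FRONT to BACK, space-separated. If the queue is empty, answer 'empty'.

enqueue(11): [11]
enqueue(64): [11, 64]
enqueue(52): [11, 64, 52]
enqueue(30): [11, 64, 52, 30]
enqueue(25): [11, 64, 52, 30, 25]
dequeue(): [64, 52, 30, 25]
dequeue(): [52, 30, 25]
dequeue(): [30, 25]
dequeue(): [25]

Answer: 25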